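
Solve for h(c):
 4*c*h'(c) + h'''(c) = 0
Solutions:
 h(c) = C1 + Integral(C2*airyai(-2^(2/3)*c) + C3*airybi(-2^(2/3)*c), c)


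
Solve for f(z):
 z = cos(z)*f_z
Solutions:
 f(z) = C1 + Integral(z/cos(z), z)


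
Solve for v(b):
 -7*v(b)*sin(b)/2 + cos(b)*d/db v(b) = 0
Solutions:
 v(b) = C1/cos(b)^(7/2)


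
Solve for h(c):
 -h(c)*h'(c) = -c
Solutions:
 h(c) = -sqrt(C1 + c^2)
 h(c) = sqrt(C1 + c^2)


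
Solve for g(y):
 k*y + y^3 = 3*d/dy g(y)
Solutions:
 g(y) = C1 + k*y^2/6 + y^4/12


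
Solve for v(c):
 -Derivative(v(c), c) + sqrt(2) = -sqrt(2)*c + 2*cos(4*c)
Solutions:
 v(c) = C1 + sqrt(2)*c^2/2 + sqrt(2)*c - sin(4*c)/2


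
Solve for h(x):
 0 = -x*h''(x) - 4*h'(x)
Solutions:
 h(x) = C1 + C2/x^3


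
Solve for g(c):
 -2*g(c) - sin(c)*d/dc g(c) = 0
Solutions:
 g(c) = C1*(cos(c) + 1)/(cos(c) - 1)


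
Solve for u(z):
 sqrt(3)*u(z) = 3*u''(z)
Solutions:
 u(z) = C1*exp(-3^(3/4)*z/3) + C2*exp(3^(3/4)*z/3)


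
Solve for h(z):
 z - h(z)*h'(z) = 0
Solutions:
 h(z) = -sqrt(C1 + z^2)
 h(z) = sqrt(C1 + z^2)


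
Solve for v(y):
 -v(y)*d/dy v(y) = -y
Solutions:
 v(y) = -sqrt(C1 + y^2)
 v(y) = sqrt(C1 + y^2)


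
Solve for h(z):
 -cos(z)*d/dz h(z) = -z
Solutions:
 h(z) = C1 + Integral(z/cos(z), z)


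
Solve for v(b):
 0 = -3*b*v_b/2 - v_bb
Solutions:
 v(b) = C1 + C2*erf(sqrt(3)*b/2)


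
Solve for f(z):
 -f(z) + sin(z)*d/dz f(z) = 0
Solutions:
 f(z) = C1*sqrt(cos(z) - 1)/sqrt(cos(z) + 1)


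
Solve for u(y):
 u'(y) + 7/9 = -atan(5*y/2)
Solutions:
 u(y) = C1 - y*atan(5*y/2) - 7*y/9 + log(25*y^2 + 4)/5


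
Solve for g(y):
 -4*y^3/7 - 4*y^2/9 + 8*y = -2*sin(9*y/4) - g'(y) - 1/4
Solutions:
 g(y) = C1 + y^4/7 + 4*y^3/27 - 4*y^2 - y/4 + 8*cos(9*y/4)/9


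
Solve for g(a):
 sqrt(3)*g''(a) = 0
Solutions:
 g(a) = C1 + C2*a


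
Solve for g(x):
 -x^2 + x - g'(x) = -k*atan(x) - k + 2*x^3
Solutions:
 g(x) = C1 + k*x + k*(x*atan(x) - log(x^2 + 1)/2) - x^4/2 - x^3/3 + x^2/2


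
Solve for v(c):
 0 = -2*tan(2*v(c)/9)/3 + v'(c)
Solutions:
 v(c) = -9*asin(C1*exp(4*c/27))/2 + 9*pi/2
 v(c) = 9*asin(C1*exp(4*c/27))/2


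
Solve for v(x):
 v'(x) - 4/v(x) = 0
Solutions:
 v(x) = -sqrt(C1 + 8*x)
 v(x) = sqrt(C1 + 8*x)


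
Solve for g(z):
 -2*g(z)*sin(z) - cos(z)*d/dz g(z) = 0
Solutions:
 g(z) = C1*cos(z)^2


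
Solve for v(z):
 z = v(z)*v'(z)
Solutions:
 v(z) = -sqrt(C1 + z^2)
 v(z) = sqrt(C1 + z^2)


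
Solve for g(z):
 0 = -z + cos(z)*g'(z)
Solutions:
 g(z) = C1 + Integral(z/cos(z), z)


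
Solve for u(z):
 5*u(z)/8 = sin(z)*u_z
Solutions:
 u(z) = C1*(cos(z) - 1)^(5/16)/(cos(z) + 1)^(5/16)


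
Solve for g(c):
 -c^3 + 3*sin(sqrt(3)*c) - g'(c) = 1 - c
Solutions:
 g(c) = C1 - c^4/4 + c^2/2 - c - sqrt(3)*cos(sqrt(3)*c)


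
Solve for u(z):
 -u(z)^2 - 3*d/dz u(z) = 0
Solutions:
 u(z) = 3/(C1 + z)


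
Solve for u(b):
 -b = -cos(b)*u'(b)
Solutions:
 u(b) = C1 + Integral(b/cos(b), b)


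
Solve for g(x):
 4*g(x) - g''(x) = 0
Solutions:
 g(x) = C1*exp(-2*x) + C2*exp(2*x)


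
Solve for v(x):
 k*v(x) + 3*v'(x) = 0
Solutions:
 v(x) = C1*exp(-k*x/3)


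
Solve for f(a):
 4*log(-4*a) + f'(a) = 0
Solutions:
 f(a) = C1 - 4*a*log(-a) + 4*a*(1 - 2*log(2))


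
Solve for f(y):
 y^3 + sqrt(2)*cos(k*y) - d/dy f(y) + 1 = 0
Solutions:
 f(y) = C1 + y^4/4 + y + sqrt(2)*sin(k*y)/k


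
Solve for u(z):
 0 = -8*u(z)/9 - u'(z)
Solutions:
 u(z) = C1*exp(-8*z/9)


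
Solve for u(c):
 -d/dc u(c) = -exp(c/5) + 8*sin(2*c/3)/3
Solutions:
 u(c) = C1 + 5*exp(c/5) + 4*cos(2*c/3)


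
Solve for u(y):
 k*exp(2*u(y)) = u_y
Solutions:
 u(y) = log(-sqrt(-1/(C1 + k*y))) - log(2)/2
 u(y) = log(-1/(C1 + k*y))/2 - log(2)/2


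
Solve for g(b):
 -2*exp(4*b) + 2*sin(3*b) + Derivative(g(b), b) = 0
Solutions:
 g(b) = C1 + exp(4*b)/2 + 2*cos(3*b)/3


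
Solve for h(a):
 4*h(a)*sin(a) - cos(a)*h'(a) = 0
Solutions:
 h(a) = C1/cos(a)^4


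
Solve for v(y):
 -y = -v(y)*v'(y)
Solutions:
 v(y) = -sqrt(C1 + y^2)
 v(y) = sqrt(C1 + y^2)


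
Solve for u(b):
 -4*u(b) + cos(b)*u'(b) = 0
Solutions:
 u(b) = C1*(sin(b)^2 + 2*sin(b) + 1)/(sin(b)^2 - 2*sin(b) + 1)


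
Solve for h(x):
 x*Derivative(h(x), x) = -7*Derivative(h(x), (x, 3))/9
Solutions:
 h(x) = C1 + Integral(C2*airyai(-21^(2/3)*x/7) + C3*airybi(-21^(2/3)*x/7), x)


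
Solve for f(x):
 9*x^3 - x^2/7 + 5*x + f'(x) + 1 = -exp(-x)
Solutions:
 f(x) = C1 - 9*x^4/4 + x^3/21 - 5*x^2/2 - x + exp(-x)


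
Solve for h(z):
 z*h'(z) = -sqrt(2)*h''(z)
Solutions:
 h(z) = C1 + C2*erf(2^(1/4)*z/2)


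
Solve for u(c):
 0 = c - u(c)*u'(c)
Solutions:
 u(c) = -sqrt(C1 + c^2)
 u(c) = sqrt(C1 + c^2)


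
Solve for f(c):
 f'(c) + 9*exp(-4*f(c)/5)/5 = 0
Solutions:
 f(c) = 5*log(-I*(C1 - 36*c/25)^(1/4))
 f(c) = 5*log(I*(C1 - 36*c/25)^(1/4))
 f(c) = 5*log(-(C1 - 36*c/25)^(1/4))
 f(c) = 5*log(C1 - 36*c/25)/4


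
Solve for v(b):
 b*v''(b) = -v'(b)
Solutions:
 v(b) = C1 + C2*log(b)


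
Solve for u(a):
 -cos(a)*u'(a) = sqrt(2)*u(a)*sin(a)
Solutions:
 u(a) = C1*cos(a)^(sqrt(2))


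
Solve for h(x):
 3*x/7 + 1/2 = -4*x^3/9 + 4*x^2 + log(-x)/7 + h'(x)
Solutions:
 h(x) = C1 + x^4/9 - 4*x^3/3 + 3*x^2/14 - x*log(-x)/7 + 9*x/14


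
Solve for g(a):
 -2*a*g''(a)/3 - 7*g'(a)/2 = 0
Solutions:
 g(a) = C1 + C2/a^(17/4)


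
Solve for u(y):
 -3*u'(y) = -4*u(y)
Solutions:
 u(y) = C1*exp(4*y/3)


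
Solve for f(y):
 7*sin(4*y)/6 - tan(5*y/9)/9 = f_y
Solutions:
 f(y) = C1 + log(cos(5*y/9))/5 - 7*cos(4*y)/24


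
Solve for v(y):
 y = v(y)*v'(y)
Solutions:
 v(y) = -sqrt(C1 + y^2)
 v(y) = sqrt(C1 + y^2)


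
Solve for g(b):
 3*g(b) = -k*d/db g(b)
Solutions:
 g(b) = C1*exp(-3*b/k)


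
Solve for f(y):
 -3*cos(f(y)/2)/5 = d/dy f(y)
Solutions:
 3*y/5 - log(sin(f(y)/2) - 1) + log(sin(f(y)/2) + 1) = C1


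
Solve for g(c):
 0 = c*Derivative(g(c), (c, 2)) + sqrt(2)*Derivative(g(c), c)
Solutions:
 g(c) = C1 + C2*c^(1 - sqrt(2))


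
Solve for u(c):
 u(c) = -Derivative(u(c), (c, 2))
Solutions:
 u(c) = C1*sin(c) + C2*cos(c)


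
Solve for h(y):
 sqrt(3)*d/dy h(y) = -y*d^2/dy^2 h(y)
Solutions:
 h(y) = C1 + C2*y^(1 - sqrt(3))


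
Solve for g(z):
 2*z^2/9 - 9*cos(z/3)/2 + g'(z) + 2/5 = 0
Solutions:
 g(z) = C1 - 2*z^3/27 - 2*z/5 + 27*sin(z/3)/2


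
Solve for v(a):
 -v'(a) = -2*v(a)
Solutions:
 v(a) = C1*exp(2*a)


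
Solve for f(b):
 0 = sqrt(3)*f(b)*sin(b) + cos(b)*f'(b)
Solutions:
 f(b) = C1*cos(b)^(sqrt(3))


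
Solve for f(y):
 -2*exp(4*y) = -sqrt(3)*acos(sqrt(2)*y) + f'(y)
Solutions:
 f(y) = C1 + sqrt(3)*(y*acos(sqrt(2)*y) - sqrt(2)*sqrt(1 - 2*y^2)/2) - exp(4*y)/2


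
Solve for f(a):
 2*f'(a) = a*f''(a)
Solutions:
 f(a) = C1 + C2*a^3


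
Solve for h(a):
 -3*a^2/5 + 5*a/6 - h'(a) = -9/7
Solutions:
 h(a) = C1 - a^3/5 + 5*a^2/12 + 9*a/7


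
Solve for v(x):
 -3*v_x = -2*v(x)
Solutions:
 v(x) = C1*exp(2*x/3)


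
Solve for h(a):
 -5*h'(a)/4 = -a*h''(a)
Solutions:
 h(a) = C1 + C2*a^(9/4)


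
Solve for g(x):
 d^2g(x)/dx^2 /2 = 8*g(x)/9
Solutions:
 g(x) = C1*exp(-4*x/3) + C2*exp(4*x/3)


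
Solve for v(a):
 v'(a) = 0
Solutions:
 v(a) = C1


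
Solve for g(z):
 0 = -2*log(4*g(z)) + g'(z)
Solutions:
 -Integral(1/(log(_y) + 2*log(2)), (_y, g(z)))/2 = C1 - z


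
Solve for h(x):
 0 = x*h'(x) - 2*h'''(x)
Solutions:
 h(x) = C1 + Integral(C2*airyai(2^(2/3)*x/2) + C3*airybi(2^(2/3)*x/2), x)


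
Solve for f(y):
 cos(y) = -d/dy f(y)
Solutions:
 f(y) = C1 - sin(y)


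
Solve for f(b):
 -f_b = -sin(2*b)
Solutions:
 f(b) = C1 - cos(2*b)/2


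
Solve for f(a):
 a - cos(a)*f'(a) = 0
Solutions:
 f(a) = C1 + Integral(a/cos(a), a)


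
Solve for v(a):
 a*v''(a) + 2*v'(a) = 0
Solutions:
 v(a) = C1 + C2/a


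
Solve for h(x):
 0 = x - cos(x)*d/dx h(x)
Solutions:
 h(x) = C1 + Integral(x/cos(x), x)


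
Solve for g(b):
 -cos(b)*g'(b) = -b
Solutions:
 g(b) = C1 + Integral(b/cos(b), b)


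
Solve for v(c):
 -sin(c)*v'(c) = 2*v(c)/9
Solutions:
 v(c) = C1*(cos(c) + 1)^(1/9)/(cos(c) - 1)^(1/9)


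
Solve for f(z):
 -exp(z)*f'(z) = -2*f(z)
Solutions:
 f(z) = C1*exp(-2*exp(-z))


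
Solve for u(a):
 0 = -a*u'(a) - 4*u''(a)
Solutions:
 u(a) = C1 + C2*erf(sqrt(2)*a/4)


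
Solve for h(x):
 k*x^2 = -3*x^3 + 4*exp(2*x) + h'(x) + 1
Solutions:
 h(x) = C1 + k*x^3/3 + 3*x^4/4 - x - 2*exp(2*x)


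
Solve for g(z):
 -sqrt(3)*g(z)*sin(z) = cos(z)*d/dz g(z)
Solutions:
 g(z) = C1*cos(z)^(sqrt(3))


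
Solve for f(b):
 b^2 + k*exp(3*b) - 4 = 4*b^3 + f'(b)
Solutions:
 f(b) = C1 - b^4 + b^3/3 - 4*b + k*exp(3*b)/3


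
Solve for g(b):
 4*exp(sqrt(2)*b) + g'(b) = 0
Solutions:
 g(b) = C1 - 2*sqrt(2)*exp(sqrt(2)*b)


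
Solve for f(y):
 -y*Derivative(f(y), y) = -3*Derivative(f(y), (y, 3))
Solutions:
 f(y) = C1 + Integral(C2*airyai(3^(2/3)*y/3) + C3*airybi(3^(2/3)*y/3), y)


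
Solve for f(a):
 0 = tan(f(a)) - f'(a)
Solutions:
 f(a) = pi - asin(C1*exp(a))
 f(a) = asin(C1*exp(a))


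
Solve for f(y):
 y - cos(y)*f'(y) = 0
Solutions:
 f(y) = C1 + Integral(y/cos(y), y)


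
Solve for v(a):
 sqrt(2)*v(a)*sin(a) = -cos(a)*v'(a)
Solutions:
 v(a) = C1*cos(a)^(sqrt(2))


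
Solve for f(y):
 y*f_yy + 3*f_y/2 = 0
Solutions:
 f(y) = C1 + C2/sqrt(y)


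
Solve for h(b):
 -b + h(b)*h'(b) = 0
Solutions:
 h(b) = -sqrt(C1 + b^2)
 h(b) = sqrt(C1 + b^2)


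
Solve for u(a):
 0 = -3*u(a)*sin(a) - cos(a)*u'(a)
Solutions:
 u(a) = C1*cos(a)^3


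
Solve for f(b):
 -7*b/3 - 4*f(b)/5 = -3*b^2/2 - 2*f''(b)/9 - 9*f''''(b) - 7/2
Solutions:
 f(b) = C1*exp(-sqrt(5)*b*sqrt(-5 + sqrt(14605))/45) + C2*exp(sqrt(5)*b*sqrt(-5 + sqrt(14605))/45) + C3*sin(sqrt(5)*b*sqrt(5 + sqrt(14605))/45) + C4*cos(sqrt(5)*b*sqrt(5 + sqrt(14605))/45) + 15*b^2/8 - 35*b/12 + 65/12


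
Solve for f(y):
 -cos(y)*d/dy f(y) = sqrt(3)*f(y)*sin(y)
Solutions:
 f(y) = C1*cos(y)^(sqrt(3))


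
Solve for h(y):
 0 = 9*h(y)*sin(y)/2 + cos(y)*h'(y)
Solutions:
 h(y) = C1*cos(y)^(9/2)


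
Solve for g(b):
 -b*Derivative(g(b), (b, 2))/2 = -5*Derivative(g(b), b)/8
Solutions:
 g(b) = C1 + C2*b^(9/4)


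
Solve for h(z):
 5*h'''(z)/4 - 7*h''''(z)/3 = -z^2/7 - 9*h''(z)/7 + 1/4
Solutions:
 h(z) = C1 + C2*z + C3*exp(3*z*(5 - sqrt(217))/56) + C4*exp(3*z*(5 + sqrt(217))/56) - z^4/108 + 35*z^3/972 - 2443*z^2/11664


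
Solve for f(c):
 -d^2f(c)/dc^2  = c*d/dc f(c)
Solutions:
 f(c) = C1 + C2*erf(sqrt(2)*c/2)


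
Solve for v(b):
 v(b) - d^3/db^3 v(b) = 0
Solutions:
 v(b) = C3*exp(b) + (C1*sin(sqrt(3)*b/2) + C2*cos(sqrt(3)*b/2))*exp(-b/2)


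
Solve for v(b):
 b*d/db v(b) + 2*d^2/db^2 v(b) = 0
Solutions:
 v(b) = C1 + C2*erf(b/2)


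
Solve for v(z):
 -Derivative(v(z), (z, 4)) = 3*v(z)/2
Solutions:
 v(z) = (C1*sin(6^(1/4)*z/2) + C2*cos(6^(1/4)*z/2))*exp(-6^(1/4)*z/2) + (C3*sin(6^(1/4)*z/2) + C4*cos(6^(1/4)*z/2))*exp(6^(1/4)*z/2)


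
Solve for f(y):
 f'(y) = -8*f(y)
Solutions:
 f(y) = C1*exp(-8*y)


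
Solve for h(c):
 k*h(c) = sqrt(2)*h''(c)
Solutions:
 h(c) = C1*exp(-2^(3/4)*c*sqrt(k)/2) + C2*exp(2^(3/4)*c*sqrt(k)/2)


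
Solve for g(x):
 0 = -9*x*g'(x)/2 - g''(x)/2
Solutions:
 g(x) = C1 + C2*erf(3*sqrt(2)*x/2)


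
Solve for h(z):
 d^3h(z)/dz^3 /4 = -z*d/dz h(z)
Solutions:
 h(z) = C1 + Integral(C2*airyai(-2^(2/3)*z) + C3*airybi(-2^(2/3)*z), z)


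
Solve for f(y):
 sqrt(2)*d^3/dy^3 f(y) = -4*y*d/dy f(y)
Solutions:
 f(y) = C1 + Integral(C2*airyai(-sqrt(2)*y) + C3*airybi(-sqrt(2)*y), y)


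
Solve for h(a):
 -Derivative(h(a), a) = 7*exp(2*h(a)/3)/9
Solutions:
 h(a) = 3*log(-sqrt(-1/(C1 - 7*a))) - 3*log(2) + 3*log(6)/2 + 3*log(3)
 h(a) = 3*log(-1/(C1 - 7*a))/2 - 3*log(2) + 3*log(6)/2 + 3*log(3)


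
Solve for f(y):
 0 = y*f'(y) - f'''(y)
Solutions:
 f(y) = C1 + Integral(C2*airyai(y) + C3*airybi(y), y)


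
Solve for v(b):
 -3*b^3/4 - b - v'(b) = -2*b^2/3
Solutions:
 v(b) = C1 - 3*b^4/16 + 2*b^3/9 - b^2/2


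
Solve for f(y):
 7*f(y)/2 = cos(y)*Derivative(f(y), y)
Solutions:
 f(y) = C1*(sin(y) + 1)^(7/4)/(sin(y) - 1)^(7/4)


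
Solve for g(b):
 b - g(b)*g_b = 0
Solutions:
 g(b) = -sqrt(C1 + b^2)
 g(b) = sqrt(C1 + b^2)


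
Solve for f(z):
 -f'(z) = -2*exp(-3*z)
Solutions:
 f(z) = C1 - 2*exp(-3*z)/3


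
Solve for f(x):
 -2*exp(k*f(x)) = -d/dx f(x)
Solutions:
 f(x) = Piecewise((log(-1/(C1*k + 2*k*x))/k, Ne(k, 0)), (nan, True))
 f(x) = Piecewise((C1 + 2*x, Eq(k, 0)), (nan, True))


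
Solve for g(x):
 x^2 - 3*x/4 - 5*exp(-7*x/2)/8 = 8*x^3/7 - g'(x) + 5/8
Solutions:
 g(x) = C1 + 2*x^4/7 - x^3/3 + 3*x^2/8 + 5*x/8 - 5*exp(-7*x/2)/28


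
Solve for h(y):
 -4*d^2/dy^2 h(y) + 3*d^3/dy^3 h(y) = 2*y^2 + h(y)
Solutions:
 h(y) = C1*exp(y*(-2^(2/3)*(9*sqrt(1497) + 371)^(1/3) - 32*2^(1/3)/(9*sqrt(1497) + 371)^(1/3) + 16)/36)*sin(2^(1/3)*sqrt(3)*y*(-2^(1/3)*(9*sqrt(1497) + 371)^(1/3) + 32/(9*sqrt(1497) + 371)^(1/3))/36) + C2*exp(y*(-2^(2/3)*(9*sqrt(1497) + 371)^(1/3) - 32*2^(1/3)/(9*sqrt(1497) + 371)^(1/3) + 16)/36)*cos(2^(1/3)*sqrt(3)*y*(-2^(1/3)*(9*sqrt(1497) + 371)^(1/3) + 32/(9*sqrt(1497) + 371)^(1/3))/36) + C3*exp(y*(32*2^(1/3)/(9*sqrt(1497) + 371)^(1/3) + 8 + 2^(2/3)*(9*sqrt(1497) + 371)^(1/3))/18) - 2*y^2 + 16


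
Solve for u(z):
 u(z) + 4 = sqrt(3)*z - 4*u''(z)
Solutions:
 u(z) = C1*sin(z/2) + C2*cos(z/2) + sqrt(3)*z - 4


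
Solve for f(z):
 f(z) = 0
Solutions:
 f(z) = 0


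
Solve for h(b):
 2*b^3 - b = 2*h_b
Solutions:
 h(b) = C1 + b^4/4 - b^2/4


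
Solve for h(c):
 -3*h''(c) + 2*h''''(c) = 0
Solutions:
 h(c) = C1 + C2*c + C3*exp(-sqrt(6)*c/2) + C4*exp(sqrt(6)*c/2)


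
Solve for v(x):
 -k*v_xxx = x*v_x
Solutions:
 v(x) = C1 + Integral(C2*airyai(x*(-1/k)^(1/3)) + C3*airybi(x*(-1/k)^(1/3)), x)


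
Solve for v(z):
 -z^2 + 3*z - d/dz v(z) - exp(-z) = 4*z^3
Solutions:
 v(z) = C1 - z^4 - z^3/3 + 3*z^2/2 + exp(-z)


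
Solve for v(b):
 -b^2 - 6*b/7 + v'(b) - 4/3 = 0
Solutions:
 v(b) = C1 + b^3/3 + 3*b^2/7 + 4*b/3


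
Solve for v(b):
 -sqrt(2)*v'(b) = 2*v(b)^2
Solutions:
 v(b) = 1/(C1 + sqrt(2)*b)


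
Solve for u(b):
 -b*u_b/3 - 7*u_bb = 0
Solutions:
 u(b) = C1 + C2*erf(sqrt(42)*b/42)


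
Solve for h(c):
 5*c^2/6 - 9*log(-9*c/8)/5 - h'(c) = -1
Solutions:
 h(c) = C1 + 5*c^3/18 - 9*c*log(-c)/5 + c*(-4*log(3) + 2*log(6)/5 + 14/5 + 5*log(2))


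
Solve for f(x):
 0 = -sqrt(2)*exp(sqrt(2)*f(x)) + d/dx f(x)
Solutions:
 f(x) = sqrt(2)*(2*log(-1/(C1 + sqrt(2)*x)) - log(2))/4


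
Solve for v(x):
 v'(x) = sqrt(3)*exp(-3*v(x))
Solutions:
 v(x) = log(C1 + 3*sqrt(3)*x)/3
 v(x) = log((-3^(1/3) - 3^(5/6)*I)*(C1 + sqrt(3)*x)^(1/3)/2)
 v(x) = log((-3^(1/3) + 3^(5/6)*I)*(C1 + sqrt(3)*x)^(1/3)/2)


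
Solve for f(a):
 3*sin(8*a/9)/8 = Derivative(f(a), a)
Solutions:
 f(a) = C1 - 27*cos(8*a/9)/64


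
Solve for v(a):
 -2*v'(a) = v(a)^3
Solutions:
 v(a) = -sqrt(-1/(C1 - a))
 v(a) = sqrt(-1/(C1 - a))


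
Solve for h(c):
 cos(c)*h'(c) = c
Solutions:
 h(c) = C1 + Integral(c/cos(c), c)


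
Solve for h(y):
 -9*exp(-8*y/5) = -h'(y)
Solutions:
 h(y) = C1 - 45*exp(-8*y/5)/8


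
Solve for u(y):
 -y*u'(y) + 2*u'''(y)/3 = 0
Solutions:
 u(y) = C1 + Integral(C2*airyai(2^(2/3)*3^(1/3)*y/2) + C3*airybi(2^(2/3)*3^(1/3)*y/2), y)


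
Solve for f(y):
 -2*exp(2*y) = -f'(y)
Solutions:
 f(y) = C1 + exp(2*y)


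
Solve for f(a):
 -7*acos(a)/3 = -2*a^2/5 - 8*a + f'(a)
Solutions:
 f(a) = C1 + 2*a^3/15 + 4*a^2 - 7*a*acos(a)/3 + 7*sqrt(1 - a^2)/3


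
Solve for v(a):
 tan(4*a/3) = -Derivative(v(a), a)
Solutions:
 v(a) = C1 + 3*log(cos(4*a/3))/4


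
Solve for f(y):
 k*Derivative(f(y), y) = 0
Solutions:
 f(y) = C1


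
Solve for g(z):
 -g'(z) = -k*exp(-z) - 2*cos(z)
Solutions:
 g(z) = C1 - k*exp(-z) + 2*sin(z)


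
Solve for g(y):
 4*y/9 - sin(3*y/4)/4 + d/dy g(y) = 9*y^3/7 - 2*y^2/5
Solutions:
 g(y) = C1 + 9*y^4/28 - 2*y^3/15 - 2*y^2/9 - cos(3*y/4)/3


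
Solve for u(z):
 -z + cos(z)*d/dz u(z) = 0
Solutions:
 u(z) = C1 + Integral(z/cos(z), z)


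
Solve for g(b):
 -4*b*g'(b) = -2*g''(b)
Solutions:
 g(b) = C1 + C2*erfi(b)


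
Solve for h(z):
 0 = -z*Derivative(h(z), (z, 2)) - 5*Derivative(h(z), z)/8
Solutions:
 h(z) = C1 + C2*z^(3/8)


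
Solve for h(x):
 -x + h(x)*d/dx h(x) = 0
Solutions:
 h(x) = -sqrt(C1 + x^2)
 h(x) = sqrt(C1 + x^2)


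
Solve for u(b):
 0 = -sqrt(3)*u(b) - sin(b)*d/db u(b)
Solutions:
 u(b) = C1*(cos(b) + 1)^(sqrt(3)/2)/(cos(b) - 1)^(sqrt(3)/2)


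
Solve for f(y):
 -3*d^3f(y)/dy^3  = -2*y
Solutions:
 f(y) = C1 + C2*y + C3*y^2 + y^4/36


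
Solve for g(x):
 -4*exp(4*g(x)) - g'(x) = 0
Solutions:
 g(x) = log(-I*(1/(C1 + 16*x))^(1/4))
 g(x) = log(I*(1/(C1 + 16*x))^(1/4))
 g(x) = log(-(1/(C1 + 16*x))^(1/4))
 g(x) = log(1/(C1 + 16*x))/4


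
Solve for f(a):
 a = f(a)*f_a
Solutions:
 f(a) = -sqrt(C1 + a^2)
 f(a) = sqrt(C1 + a^2)


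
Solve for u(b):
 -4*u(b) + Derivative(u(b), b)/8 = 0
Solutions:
 u(b) = C1*exp(32*b)


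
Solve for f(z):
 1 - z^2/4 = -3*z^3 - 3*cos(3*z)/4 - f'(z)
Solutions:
 f(z) = C1 - 3*z^4/4 + z^3/12 - z - sin(3*z)/4


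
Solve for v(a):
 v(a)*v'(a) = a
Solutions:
 v(a) = -sqrt(C1 + a^2)
 v(a) = sqrt(C1 + a^2)


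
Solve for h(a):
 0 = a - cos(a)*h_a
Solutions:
 h(a) = C1 + Integral(a/cos(a), a)


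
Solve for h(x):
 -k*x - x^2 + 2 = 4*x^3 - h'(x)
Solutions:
 h(x) = C1 + k*x^2/2 + x^4 + x^3/3 - 2*x


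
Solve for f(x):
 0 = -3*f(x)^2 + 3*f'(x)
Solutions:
 f(x) = -1/(C1 + x)


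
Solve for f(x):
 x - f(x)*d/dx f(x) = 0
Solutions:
 f(x) = -sqrt(C1 + x^2)
 f(x) = sqrt(C1 + x^2)


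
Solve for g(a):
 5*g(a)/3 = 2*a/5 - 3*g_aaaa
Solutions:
 g(a) = 6*a/25 + (C1*sin(5^(1/4)*sqrt(6)*a/6) + C2*cos(5^(1/4)*sqrt(6)*a/6))*exp(-5^(1/4)*sqrt(6)*a/6) + (C3*sin(5^(1/4)*sqrt(6)*a/6) + C4*cos(5^(1/4)*sqrt(6)*a/6))*exp(5^(1/4)*sqrt(6)*a/6)


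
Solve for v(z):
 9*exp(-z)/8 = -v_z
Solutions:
 v(z) = C1 + 9*exp(-z)/8


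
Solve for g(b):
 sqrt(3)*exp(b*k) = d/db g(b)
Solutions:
 g(b) = C1 + sqrt(3)*exp(b*k)/k


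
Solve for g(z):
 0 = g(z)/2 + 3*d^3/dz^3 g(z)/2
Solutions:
 g(z) = C3*exp(-3^(2/3)*z/3) + (C1*sin(3^(1/6)*z/2) + C2*cos(3^(1/6)*z/2))*exp(3^(2/3)*z/6)


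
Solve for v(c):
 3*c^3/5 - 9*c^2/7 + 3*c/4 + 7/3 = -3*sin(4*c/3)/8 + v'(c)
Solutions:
 v(c) = C1 + 3*c^4/20 - 3*c^3/7 + 3*c^2/8 + 7*c/3 - 9*cos(4*c/3)/32


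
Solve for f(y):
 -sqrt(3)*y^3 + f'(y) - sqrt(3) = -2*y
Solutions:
 f(y) = C1 + sqrt(3)*y^4/4 - y^2 + sqrt(3)*y


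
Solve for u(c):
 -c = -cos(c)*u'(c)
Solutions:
 u(c) = C1 + Integral(c/cos(c), c)


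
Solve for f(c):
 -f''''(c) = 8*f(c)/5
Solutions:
 f(c) = (C1*sin(2^(1/4)*5^(3/4)*c/5) + C2*cos(2^(1/4)*5^(3/4)*c/5))*exp(-2^(1/4)*5^(3/4)*c/5) + (C3*sin(2^(1/4)*5^(3/4)*c/5) + C4*cos(2^(1/4)*5^(3/4)*c/5))*exp(2^(1/4)*5^(3/4)*c/5)


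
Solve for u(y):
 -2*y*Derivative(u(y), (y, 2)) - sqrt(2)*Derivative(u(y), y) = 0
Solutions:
 u(y) = C1 + C2*y^(1 - sqrt(2)/2)


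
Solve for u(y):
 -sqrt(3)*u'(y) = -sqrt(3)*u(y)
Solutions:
 u(y) = C1*exp(y)


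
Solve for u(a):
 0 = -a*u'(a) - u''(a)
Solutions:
 u(a) = C1 + C2*erf(sqrt(2)*a/2)


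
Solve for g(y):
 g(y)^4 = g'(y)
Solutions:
 g(y) = (-1/(C1 + 3*y))^(1/3)
 g(y) = (-1/(C1 + y))^(1/3)*(-3^(2/3) - 3*3^(1/6)*I)/6
 g(y) = (-1/(C1 + y))^(1/3)*(-3^(2/3) + 3*3^(1/6)*I)/6


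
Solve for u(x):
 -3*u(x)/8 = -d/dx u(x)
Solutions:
 u(x) = C1*exp(3*x/8)


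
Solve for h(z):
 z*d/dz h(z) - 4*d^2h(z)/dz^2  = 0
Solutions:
 h(z) = C1 + C2*erfi(sqrt(2)*z/4)


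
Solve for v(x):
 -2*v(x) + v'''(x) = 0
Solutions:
 v(x) = C3*exp(2^(1/3)*x) + (C1*sin(2^(1/3)*sqrt(3)*x/2) + C2*cos(2^(1/3)*sqrt(3)*x/2))*exp(-2^(1/3)*x/2)


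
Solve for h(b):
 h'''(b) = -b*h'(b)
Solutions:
 h(b) = C1 + Integral(C2*airyai(-b) + C3*airybi(-b), b)


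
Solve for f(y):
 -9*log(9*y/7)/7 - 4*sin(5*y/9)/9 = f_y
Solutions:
 f(y) = C1 - 9*y*log(y)/7 - 18*y*log(3)/7 + 9*y/7 + 9*y*log(7)/7 + 4*cos(5*y/9)/5


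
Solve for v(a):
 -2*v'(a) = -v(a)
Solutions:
 v(a) = C1*exp(a/2)


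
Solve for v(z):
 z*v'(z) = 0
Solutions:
 v(z) = C1


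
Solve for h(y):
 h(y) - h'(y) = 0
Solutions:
 h(y) = C1*exp(y)


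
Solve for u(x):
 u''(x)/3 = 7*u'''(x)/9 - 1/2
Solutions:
 u(x) = C1 + C2*x + C3*exp(3*x/7) - 3*x^2/4


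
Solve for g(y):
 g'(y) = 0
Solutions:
 g(y) = C1


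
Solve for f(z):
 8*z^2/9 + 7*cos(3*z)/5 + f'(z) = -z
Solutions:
 f(z) = C1 - 8*z^3/27 - z^2/2 - 7*sin(3*z)/15


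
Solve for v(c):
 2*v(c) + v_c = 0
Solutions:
 v(c) = C1*exp(-2*c)


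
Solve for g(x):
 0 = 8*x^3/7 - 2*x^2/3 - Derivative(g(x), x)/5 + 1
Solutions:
 g(x) = C1 + 10*x^4/7 - 10*x^3/9 + 5*x


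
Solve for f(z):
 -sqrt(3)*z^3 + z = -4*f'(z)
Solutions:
 f(z) = C1 + sqrt(3)*z^4/16 - z^2/8


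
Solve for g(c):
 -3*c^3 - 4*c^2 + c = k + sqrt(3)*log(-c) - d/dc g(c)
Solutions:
 g(c) = C1 + 3*c^4/4 + 4*c^3/3 - c^2/2 + c*(k - sqrt(3)) + sqrt(3)*c*log(-c)


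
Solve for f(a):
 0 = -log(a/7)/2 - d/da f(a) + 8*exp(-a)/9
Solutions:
 f(a) = C1 - a*log(a)/2 + a*(1 + log(7))/2 - 8*exp(-a)/9


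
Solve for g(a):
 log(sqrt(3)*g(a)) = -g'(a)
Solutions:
 2*Integral(1/(2*log(_y) + log(3)), (_y, g(a))) = C1 - a


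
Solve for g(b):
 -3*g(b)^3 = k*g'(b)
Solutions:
 g(b) = -sqrt(2)*sqrt(-k/(C1*k - 3*b))/2
 g(b) = sqrt(2)*sqrt(-k/(C1*k - 3*b))/2


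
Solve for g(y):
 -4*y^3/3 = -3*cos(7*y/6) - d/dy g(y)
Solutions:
 g(y) = C1 + y^4/3 - 18*sin(7*y/6)/7


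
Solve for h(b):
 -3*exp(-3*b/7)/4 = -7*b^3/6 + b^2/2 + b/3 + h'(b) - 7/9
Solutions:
 h(b) = C1 + 7*b^4/24 - b^3/6 - b^2/6 + 7*b/9 + 7*exp(-3*b/7)/4


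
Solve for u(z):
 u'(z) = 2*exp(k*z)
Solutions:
 u(z) = C1 + 2*exp(k*z)/k


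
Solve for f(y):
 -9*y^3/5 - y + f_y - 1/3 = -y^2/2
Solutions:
 f(y) = C1 + 9*y^4/20 - y^3/6 + y^2/2 + y/3


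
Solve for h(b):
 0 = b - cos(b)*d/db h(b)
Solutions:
 h(b) = C1 + Integral(b/cos(b), b)


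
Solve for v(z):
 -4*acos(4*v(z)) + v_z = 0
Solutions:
 Integral(1/acos(4*_y), (_y, v(z))) = C1 + 4*z


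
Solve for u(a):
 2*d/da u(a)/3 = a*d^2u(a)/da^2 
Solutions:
 u(a) = C1 + C2*a^(5/3)


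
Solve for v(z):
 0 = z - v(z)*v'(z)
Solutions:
 v(z) = -sqrt(C1 + z^2)
 v(z) = sqrt(C1 + z^2)


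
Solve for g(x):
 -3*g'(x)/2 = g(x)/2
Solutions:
 g(x) = C1*exp(-x/3)


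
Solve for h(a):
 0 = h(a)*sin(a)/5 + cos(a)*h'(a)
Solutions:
 h(a) = C1*cos(a)^(1/5)


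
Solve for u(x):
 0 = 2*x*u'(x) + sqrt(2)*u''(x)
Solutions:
 u(x) = C1 + C2*erf(2^(3/4)*x/2)


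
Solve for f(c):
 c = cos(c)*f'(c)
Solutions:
 f(c) = C1 + Integral(c/cos(c), c)


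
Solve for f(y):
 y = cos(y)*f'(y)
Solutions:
 f(y) = C1 + Integral(y/cos(y), y)


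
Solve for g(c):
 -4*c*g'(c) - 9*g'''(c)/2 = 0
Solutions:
 g(c) = C1 + Integral(C2*airyai(-2*3^(1/3)*c/3) + C3*airybi(-2*3^(1/3)*c/3), c)


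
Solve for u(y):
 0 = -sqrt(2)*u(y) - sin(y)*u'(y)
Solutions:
 u(y) = C1*(cos(y) + 1)^(sqrt(2)/2)/(cos(y) - 1)^(sqrt(2)/2)


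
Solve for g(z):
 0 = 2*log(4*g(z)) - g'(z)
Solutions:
 -Integral(1/(log(_y) + 2*log(2)), (_y, g(z)))/2 = C1 - z


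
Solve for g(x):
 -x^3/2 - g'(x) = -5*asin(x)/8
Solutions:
 g(x) = C1 - x^4/8 + 5*x*asin(x)/8 + 5*sqrt(1 - x^2)/8


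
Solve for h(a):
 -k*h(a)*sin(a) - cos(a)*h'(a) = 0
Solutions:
 h(a) = C1*exp(k*log(cos(a)))


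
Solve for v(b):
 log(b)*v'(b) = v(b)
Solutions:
 v(b) = C1*exp(li(b))


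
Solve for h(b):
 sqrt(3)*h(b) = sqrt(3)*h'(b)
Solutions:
 h(b) = C1*exp(b)


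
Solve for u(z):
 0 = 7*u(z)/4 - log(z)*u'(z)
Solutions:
 u(z) = C1*exp(7*li(z)/4)


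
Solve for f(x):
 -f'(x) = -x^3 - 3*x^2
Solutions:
 f(x) = C1 + x^4/4 + x^3


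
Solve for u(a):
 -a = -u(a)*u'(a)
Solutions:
 u(a) = -sqrt(C1 + a^2)
 u(a) = sqrt(C1 + a^2)


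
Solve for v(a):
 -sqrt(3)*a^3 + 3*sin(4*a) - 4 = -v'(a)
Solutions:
 v(a) = C1 + sqrt(3)*a^4/4 + 4*a + 3*cos(4*a)/4


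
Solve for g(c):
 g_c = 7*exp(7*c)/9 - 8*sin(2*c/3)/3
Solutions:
 g(c) = C1 + exp(7*c)/9 + 4*cos(2*c/3)


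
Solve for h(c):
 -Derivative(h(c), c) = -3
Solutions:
 h(c) = C1 + 3*c


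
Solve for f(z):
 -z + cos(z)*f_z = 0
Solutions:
 f(z) = C1 + Integral(z/cos(z), z)


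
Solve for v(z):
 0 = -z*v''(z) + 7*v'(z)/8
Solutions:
 v(z) = C1 + C2*z^(15/8)


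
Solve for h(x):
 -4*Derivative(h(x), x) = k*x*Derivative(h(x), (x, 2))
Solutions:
 h(x) = C1 + x^(((re(k) - 4)*re(k) + im(k)^2)/(re(k)^2 + im(k)^2))*(C2*sin(4*log(x)*Abs(im(k))/(re(k)^2 + im(k)^2)) + C3*cos(4*log(x)*im(k)/(re(k)^2 + im(k)^2)))


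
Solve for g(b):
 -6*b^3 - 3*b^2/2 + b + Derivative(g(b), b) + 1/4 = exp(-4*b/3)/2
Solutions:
 g(b) = C1 + 3*b^4/2 + b^3/2 - b^2/2 - b/4 - 3*exp(-4*b/3)/8


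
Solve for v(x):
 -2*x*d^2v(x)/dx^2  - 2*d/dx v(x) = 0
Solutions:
 v(x) = C1 + C2*log(x)


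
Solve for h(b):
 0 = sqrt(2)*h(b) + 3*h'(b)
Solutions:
 h(b) = C1*exp(-sqrt(2)*b/3)


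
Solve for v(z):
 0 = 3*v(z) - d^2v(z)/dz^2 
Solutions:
 v(z) = C1*exp(-sqrt(3)*z) + C2*exp(sqrt(3)*z)


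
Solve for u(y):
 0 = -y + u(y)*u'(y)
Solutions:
 u(y) = -sqrt(C1 + y^2)
 u(y) = sqrt(C1 + y^2)


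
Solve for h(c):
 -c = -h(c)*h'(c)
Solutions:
 h(c) = -sqrt(C1 + c^2)
 h(c) = sqrt(C1 + c^2)


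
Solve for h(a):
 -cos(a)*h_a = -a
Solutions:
 h(a) = C1 + Integral(a/cos(a), a)


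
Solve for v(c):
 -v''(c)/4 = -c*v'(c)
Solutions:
 v(c) = C1 + C2*erfi(sqrt(2)*c)


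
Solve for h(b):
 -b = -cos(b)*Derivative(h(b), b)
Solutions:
 h(b) = C1 + Integral(b/cos(b), b)


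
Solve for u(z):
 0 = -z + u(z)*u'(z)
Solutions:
 u(z) = -sqrt(C1 + z^2)
 u(z) = sqrt(C1 + z^2)


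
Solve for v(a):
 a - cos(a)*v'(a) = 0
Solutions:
 v(a) = C1 + Integral(a/cos(a), a)


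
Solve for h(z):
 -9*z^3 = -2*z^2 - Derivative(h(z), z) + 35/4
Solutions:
 h(z) = C1 + 9*z^4/4 - 2*z^3/3 + 35*z/4


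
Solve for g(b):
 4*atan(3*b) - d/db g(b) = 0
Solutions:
 g(b) = C1 + 4*b*atan(3*b) - 2*log(9*b^2 + 1)/3


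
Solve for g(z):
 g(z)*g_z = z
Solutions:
 g(z) = -sqrt(C1 + z^2)
 g(z) = sqrt(C1 + z^2)


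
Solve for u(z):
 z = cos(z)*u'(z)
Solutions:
 u(z) = C1 + Integral(z/cos(z), z)


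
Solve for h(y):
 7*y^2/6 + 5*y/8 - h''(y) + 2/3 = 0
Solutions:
 h(y) = C1 + C2*y + 7*y^4/72 + 5*y^3/48 + y^2/3


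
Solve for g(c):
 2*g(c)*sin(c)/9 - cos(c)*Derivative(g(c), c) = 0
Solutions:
 g(c) = C1/cos(c)^(2/9)


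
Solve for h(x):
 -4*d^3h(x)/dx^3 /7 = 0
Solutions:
 h(x) = C1 + C2*x + C3*x^2


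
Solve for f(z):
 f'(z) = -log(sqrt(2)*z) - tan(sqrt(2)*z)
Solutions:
 f(z) = C1 - z*log(z) - z*log(2)/2 + z + sqrt(2)*log(cos(sqrt(2)*z))/2


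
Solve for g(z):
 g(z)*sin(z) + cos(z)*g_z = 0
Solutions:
 g(z) = C1*cos(z)


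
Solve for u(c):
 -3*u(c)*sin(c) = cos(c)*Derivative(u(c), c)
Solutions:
 u(c) = C1*cos(c)^3


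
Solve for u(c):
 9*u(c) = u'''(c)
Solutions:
 u(c) = C3*exp(3^(2/3)*c) + (C1*sin(3*3^(1/6)*c/2) + C2*cos(3*3^(1/6)*c/2))*exp(-3^(2/3)*c/2)


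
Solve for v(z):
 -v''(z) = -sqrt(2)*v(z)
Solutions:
 v(z) = C1*exp(-2^(1/4)*z) + C2*exp(2^(1/4)*z)


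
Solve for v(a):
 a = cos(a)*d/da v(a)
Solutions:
 v(a) = C1 + Integral(a/cos(a), a)


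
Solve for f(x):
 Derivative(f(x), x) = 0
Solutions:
 f(x) = C1


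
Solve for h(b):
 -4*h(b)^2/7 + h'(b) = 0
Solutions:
 h(b) = -7/(C1 + 4*b)


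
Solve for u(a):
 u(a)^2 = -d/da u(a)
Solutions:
 u(a) = 1/(C1 + a)


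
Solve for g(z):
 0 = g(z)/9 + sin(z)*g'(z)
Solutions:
 g(z) = C1*(cos(z) + 1)^(1/18)/(cos(z) - 1)^(1/18)


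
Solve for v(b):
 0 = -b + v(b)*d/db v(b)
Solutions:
 v(b) = -sqrt(C1 + b^2)
 v(b) = sqrt(C1 + b^2)


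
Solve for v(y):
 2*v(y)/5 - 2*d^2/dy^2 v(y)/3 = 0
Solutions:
 v(y) = C1*exp(-sqrt(15)*y/5) + C2*exp(sqrt(15)*y/5)


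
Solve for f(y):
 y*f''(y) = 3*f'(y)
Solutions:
 f(y) = C1 + C2*y^4


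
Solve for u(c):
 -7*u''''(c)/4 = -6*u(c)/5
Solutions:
 u(c) = C1*exp(-24^(1/4)*35^(3/4)*c/35) + C2*exp(24^(1/4)*35^(3/4)*c/35) + C3*sin(24^(1/4)*35^(3/4)*c/35) + C4*cos(24^(1/4)*35^(3/4)*c/35)


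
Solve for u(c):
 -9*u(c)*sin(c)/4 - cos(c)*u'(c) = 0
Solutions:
 u(c) = C1*cos(c)^(9/4)


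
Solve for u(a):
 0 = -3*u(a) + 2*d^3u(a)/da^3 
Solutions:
 u(a) = C3*exp(2^(2/3)*3^(1/3)*a/2) + (C1*sin(2^(2/3)*3^(5/6)*a/4) + C2*cos(2^(2/3)*3^(5/6)*a/4))*exp(-2^(2/3)*3^(1/3)*a/4)


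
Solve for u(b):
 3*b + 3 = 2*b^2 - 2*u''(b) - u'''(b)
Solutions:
 u(b) = C1 + C2*b + C3*exp(-2*b) + b^4/12 - 5*b^3/12 - b^2/8


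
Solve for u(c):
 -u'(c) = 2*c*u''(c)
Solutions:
 u(c) = C1 + C2*sqrt(c)


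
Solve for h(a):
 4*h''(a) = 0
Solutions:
 h(a) = C1 + C2*a


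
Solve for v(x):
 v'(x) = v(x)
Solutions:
 v(x) = C1*exp(x)


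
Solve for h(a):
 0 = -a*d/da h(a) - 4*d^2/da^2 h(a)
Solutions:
 h(a) = C1 + C2*erf(sqrt(2)*a/4)


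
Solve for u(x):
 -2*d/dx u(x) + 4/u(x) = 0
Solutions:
 u(x) = -sqrt(C1 + 4*x)
 u(x) = sqrt(C1 + 4*x)


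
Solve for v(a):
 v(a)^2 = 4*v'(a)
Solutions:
 v(a) = -4/(C1 + a)


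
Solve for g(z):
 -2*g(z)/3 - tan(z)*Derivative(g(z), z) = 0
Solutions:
 g(z) = C1/sin(z)^(2/3)


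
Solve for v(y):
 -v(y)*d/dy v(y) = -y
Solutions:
 v(y) = -sqrt(C1 + y^2)
 v(y) = sqrt(C1 + y^2)


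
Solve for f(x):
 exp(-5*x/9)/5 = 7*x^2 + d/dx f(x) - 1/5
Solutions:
 f(x) = C1 - 7*x^3/3 + x/5 - 9*exp(-5*x/9)/25


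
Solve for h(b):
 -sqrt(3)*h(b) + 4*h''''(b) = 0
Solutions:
 h(b) = C1*exp(-sqrt(2)*3^(1/8)*b/2) + C2*exp(sqrt(2)*3^(1/8)*b/2) + C3*sin(sqrt(2)*3^(1/8)*b/2) + C4*cos(sqrt(2)*3^(1/8)*b/2)


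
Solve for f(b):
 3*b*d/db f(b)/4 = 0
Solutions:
 f(b) = C1


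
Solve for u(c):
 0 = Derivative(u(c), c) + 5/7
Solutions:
 u(c) = C1 - 5*c/7


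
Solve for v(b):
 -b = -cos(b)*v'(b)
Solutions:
 v(b) = C1 + Integral(b/cos(b), b)


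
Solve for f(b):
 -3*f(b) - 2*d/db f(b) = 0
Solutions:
 f(b) = C1*exp(-3*b/2)


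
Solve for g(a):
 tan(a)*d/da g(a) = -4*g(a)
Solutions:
 g(a) = C1/sin(a)^4


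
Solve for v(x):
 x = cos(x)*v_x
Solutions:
 v(x) = C1 + Integral(x/cos(x), x)


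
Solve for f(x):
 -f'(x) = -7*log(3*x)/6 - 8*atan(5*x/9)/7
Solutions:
 f(x) = C1 + 7*x*log(x)/6 + 8*x*atan(5*x/9)/7 - 7*x/6 + 7*x*log(3)/6 - 36*log(25*x^2 + 81)/35


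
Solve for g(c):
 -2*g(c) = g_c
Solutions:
 g(c) = C1*exp(-2*c)


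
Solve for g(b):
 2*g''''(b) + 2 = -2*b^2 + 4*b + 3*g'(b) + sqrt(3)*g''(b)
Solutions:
 g(b) = C1 + C2*exp(-b*(2^(2/3)*3^(5/6)/(sqrt(81 - 2*sqrt(3)) + 9)^(1/3) + 18^(1/3)*(sqrt(81 - 2*sqrt(3)) + 9)^(1/3))/12)*sin(b*(-2^(1/3)*3^(1/6)*(sqrt(81 - 2*sqrt(3)) + 9)^(1/3) + 12^(1/3)/(sqrt(81 - 2*sqrt(3)) + 9)^(1/3))/4) + C3*exp(-b*(2^(2/3)*3^(5/6)/(sqrt(81 - 2*sqrt(3)) + 9)^(1/3) + 18^(1/3)*(sqrt(81 - 2*sqrt(3)) + 9)^(1/3))/12)*cos(b*(-2^(1/3)*3^(1/6)*(sqrt(81 - 2*sqrt(3)) + 9)^(1/3) + 12^(1/3)/(sqrt(81 - 2*sqrt(3)) + 9)^(1/3))/4) + C4*exp(b*(2^(2/3)*3^(5/6)/(sqrt(81 - 2*sqrt(3)) + 9)^(1/3) + 18^(1/3)*(sqrt(81 - 2*sqrt(3)) + 9)^(1/3))/6) + 2*b^3/9 - 2*b^2/3 - 2*sqrt(3)*b^2/9 + 4*sqrt(3)*b/9 + 10*b/9


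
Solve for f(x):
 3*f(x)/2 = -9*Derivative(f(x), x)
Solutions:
 f(x) = C1*exp(-x/6)


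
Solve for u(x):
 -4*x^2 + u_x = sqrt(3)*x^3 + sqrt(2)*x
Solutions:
 u(x) = C1 + sqrt(3)*x^4/4 + 4*x^3/3 + sqrt(2)*x^2/2


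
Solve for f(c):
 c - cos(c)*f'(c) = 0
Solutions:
 f(c) = C1 + Integral(c/cos(c), c)


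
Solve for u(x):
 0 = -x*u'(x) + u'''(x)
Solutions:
 u(x) = C1 + Integral(C2*airyai(x) + C3*airybi(x), x)


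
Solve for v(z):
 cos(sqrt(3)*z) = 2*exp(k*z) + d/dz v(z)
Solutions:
 v(z) = C1 + sqrt(3)*sin(sqrt(3)*z)/3 - 2*exp(k*z)/k


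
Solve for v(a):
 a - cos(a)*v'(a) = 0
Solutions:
 v(a) = C1 + Integral(a/cos(a), a)


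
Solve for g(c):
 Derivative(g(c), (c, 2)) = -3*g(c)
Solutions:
 g(c) = C1*sin(sqrt(3)*c) + C2*cos(sqrt(3)*c)


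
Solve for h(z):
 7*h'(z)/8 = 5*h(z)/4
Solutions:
 h(z) = C1*exp(10*z/7)


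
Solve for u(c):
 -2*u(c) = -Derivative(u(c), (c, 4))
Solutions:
 u(c) = C1*exp(-2^(1/4)*c) + C2*exp(2^(1/4)*c) + C3*sin(2^(1/4)*c) + C4*cos(2^(1/4)*c)


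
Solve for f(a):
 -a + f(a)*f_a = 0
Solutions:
 f(a) = -sqrt(C1 + a^2)
 f(a) = sqrt(C1 + a^2)


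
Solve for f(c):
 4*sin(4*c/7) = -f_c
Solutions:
 f(c) = C1 + 7*cos(4*c/7)


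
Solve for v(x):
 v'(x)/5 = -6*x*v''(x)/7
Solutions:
 v(x) = C1 + C2*x^(23/30)


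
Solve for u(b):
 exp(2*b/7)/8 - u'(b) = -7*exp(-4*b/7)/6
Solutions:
 u(b) = C1 + 7*exp(2*b/7)/16 - 49*exp(-4*b/7)/24


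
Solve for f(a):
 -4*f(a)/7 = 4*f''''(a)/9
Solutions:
 f(a) = (C1*sin(sqrt(6)*7^(3/4)*a/14) + C2*cos(sqrt(6)*7^(3/4)*a/14))*exp(-sqrt(6)*7^(3/4)*a/14) + (C3*sin(sqrt(6)*7^(3/4)*a/14) + C4*cos(sqrt(6)*7^(3/4)*a/14))*exp(sqrt(6)*7^(3/4)*a/14)


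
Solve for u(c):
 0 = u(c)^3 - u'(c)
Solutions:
 u(c) = -sqrt(2)*sqrt(-1/(C1 + c))/2
 u(c) = sqrt(2)*sqrt(-1/(C1 + c))/2


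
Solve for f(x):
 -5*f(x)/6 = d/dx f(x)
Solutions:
 f(x) = C1*exp(-5*x/6)


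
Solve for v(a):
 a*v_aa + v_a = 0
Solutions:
 v(a) = C1 + C2*log(a)


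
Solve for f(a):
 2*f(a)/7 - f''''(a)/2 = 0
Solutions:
 f(a) = C1*exp(-sqrt(2)*7^(3/4)*a/7) + C2*exp(sqrt(2)*7^(3/4)*a/7) + C3*sin(sqrt(2)*7^(3/4)*a/7) + C4*cos(sqrt(2)*7^(3/4)*a/7)


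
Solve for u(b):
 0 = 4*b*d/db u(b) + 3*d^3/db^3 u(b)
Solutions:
 u(b) = C1 + Integral(C2*airyai(-6^(2/3)*b/3) + C3*airybi(-6^(2/3)*b/3), b)


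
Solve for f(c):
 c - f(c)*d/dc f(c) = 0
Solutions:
 f(c) = -sqrt(C1 + c^2)
 f(c) = sqrt(C1 + c^2)


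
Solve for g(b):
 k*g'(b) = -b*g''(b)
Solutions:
 g(b) = C1 + b^(1 - re(k))*(C2*sin(log(b)*Abs(im(k))) + C3*cos(log(b)*im(k)))


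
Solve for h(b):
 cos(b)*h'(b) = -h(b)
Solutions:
 h(b) = C1*sqrt(sin(b) - 1)/sqrt(sin(b) + 1)


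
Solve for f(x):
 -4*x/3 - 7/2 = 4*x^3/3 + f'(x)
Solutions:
 f(x) = C1 - x^4/3 - 2*x^2/3 - 7*x/2


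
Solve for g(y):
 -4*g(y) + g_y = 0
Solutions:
 g(y) = C1*exp(4*y)


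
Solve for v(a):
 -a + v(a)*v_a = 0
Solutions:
 v(a) = -sqrt(C1 + a^2)
 v(a) = sqrt(C1 + a^2)


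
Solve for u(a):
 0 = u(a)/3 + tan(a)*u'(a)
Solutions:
 u(a) = C1/sin(a)^(1/3)


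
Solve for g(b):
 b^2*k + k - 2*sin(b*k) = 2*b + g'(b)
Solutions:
 g(b) = C1 + b^3*k/3 - b^2 + b*k + 2*cos(b*k)/k


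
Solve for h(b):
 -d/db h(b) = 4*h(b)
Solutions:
 h(b) = C1*exp(-4*b)


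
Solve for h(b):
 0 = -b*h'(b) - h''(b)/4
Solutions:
 h(b) = C1 + C2*erf(sqrt(2)*b)


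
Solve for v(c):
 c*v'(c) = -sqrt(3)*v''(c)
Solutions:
 v(c) = C1 + C2*erf(sqrt(2)*3^(3/4)*c/6)


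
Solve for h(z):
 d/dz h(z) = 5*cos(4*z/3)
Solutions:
 h(z) = C1 + 15*sin(4*z/3)/4


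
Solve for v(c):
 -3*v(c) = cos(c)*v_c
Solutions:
 v(c) = C1*(sin(c) - 1)^(3/2)/(sin(c) + 1)^(3/2)


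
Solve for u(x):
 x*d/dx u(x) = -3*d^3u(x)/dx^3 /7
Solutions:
 u(x) = C1 + Integral(C2*airyai(-3^(2/3)*7^(1/3)*x/3) + C3*airybi(-3^(2/3)*7^(1/3)*x/3), x)


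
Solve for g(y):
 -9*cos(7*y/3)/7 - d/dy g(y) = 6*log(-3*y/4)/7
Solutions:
 g(y) = C1 - 6*y*log(-y)/7 - 6*y*log(3)/7 + 6*y/7 + 12*y*log(2)/7 - 27*sin(7*y/3)/49


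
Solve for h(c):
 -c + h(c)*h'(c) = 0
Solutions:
 h(c) = -sqrt(C1 + c^2)
 h(c) = sqrt(C1 + c^2)


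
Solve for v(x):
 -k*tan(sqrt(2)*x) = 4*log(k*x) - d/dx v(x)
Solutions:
 v(x) = C1 - sqrt(2)*k*log(cos(sqrt(2)*x))/2 + 4*x*log(k*x) - 4*x


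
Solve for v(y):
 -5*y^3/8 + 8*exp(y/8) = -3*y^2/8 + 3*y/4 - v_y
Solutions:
 v(y) = C1 + 5*y^4/32 - y^3/8 + 3*y^2/8 - 64*exp(y/8)


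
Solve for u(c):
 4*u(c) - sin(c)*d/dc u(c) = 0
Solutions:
 u(c) = C1*(cos(c)^2 - 2*cos(c) + 1)/(cos(c)^2 + 2*cos(c) + 1)


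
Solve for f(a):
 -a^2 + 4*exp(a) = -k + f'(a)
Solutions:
 f(a) = C1 - a^3/3 + a*k + 4*exp(a)


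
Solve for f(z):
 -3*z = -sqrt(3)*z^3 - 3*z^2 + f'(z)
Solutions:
 f(z) = C1 + sqrt(3)*z^4/4 + z^3 - 3*z^2/2


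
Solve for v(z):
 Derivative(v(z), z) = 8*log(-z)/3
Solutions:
 v(z) = C1 + 8*z*log(-z)/3 - 8*z/3


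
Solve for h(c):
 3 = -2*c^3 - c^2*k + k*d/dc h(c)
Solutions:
 h(c) = C1 + c^4/(2*k) + c^3/3 + 3*c/k


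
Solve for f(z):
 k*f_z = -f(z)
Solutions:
 f(z) = C1*exp(-z/k)


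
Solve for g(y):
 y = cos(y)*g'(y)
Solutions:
 g(y) = C1 + Integral(y/cos(y), y)


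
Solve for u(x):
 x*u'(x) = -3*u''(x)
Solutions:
 u(x) = C1 + C2*erf(sqrt(6)*x/6)


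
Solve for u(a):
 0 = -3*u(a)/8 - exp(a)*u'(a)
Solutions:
 u(a) = C1*exp(3*exp(-a)/8)


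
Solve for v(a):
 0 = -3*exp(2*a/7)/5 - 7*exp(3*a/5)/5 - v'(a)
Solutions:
 v(a) = C1 - 21*exp(2*a/7)/10 - 7*exp(3*a/5)/3


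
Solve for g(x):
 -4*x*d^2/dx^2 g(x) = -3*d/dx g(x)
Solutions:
 g(x) = C1 + C2*x^(7/4)


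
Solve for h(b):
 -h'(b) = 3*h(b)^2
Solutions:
 h(b) = 1/(C1 + 3*b)


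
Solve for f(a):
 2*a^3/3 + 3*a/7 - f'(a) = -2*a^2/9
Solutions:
 f(a) = C1 + a^4/6 + 2*a^3/27 + 3*a^2/14


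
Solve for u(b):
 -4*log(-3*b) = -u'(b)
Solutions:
 u(b) = C1 + 4*b*log(-b) + 4*b*(-1 + log(3))


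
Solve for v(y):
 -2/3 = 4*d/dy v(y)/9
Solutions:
 v(y) = C1 - 3*y/2


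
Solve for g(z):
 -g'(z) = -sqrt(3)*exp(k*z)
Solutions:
 g(z) = C1 + sqrt(3)*exp(k*z)/k


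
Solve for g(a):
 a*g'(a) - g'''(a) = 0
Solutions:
 g(a) = C1 + Integral(C2*airyai(a) + C3*airybi(a), a)


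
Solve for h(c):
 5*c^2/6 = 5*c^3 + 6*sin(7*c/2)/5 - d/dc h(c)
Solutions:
 h(c) = C1 + 5*c^4/4 - 5*c^3/18 - 12*cos(7*c/2)/35


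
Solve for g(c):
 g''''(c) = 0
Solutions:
 g(c) = C1 + C2*c + C3*c^2 + C4*c^3


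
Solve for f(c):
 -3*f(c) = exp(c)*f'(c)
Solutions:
 f(c) = C1*exp(3*exp(-c))


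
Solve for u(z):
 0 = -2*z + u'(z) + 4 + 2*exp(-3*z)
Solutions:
 u(z) = C1 + z^2 - 4*z + 2*exp(-3*z)/3


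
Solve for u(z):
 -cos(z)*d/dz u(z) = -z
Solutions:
 u(z) = C1 + Integral(z/cos(z), z)


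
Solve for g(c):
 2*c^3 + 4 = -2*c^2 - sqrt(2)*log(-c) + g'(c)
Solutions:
 g(c) = C1 + c^4/2 + 2*c^3/3 + sqrt(2)*c*log(-c) + c*(4 - sqrt(2))


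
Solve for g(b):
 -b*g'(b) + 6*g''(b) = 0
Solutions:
 g(b) = C1 + C2*erfi(sqrt(3)*b/6)


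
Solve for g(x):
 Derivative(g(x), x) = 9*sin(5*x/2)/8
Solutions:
 g(x) = C1 - 9*cos(5*x/2)/20


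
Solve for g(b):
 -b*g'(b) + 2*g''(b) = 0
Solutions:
 g(b) = C1 + C2*erfi(b/2)


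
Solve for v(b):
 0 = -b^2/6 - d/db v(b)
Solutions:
 v(b) = C1 - b^3/18


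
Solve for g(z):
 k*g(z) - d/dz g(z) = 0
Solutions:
 g(z) = C1*exp(k*z)


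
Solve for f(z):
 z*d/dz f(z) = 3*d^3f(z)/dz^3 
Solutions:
 f(z) = C1 + Integral(C2*airyai(3^(2/3)*z/3) + C3*airybi(3^(2/3)*z/3), z)


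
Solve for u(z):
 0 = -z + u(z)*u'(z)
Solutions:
 u(z) = -sqrt(C1 + z^2)
 u(z) = sqrt(C1 + z^2)


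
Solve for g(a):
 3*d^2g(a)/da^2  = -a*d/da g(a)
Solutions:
 g(a) = C1 + C2*erf(sqrt(6)*a/6)


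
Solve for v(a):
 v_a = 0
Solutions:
 v(a) = C1


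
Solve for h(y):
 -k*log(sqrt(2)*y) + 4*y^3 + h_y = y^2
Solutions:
 h(y) = C1 + k*y*log(y) - k*y + k*y*log(2)/2 - y^4 + y^3/3
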